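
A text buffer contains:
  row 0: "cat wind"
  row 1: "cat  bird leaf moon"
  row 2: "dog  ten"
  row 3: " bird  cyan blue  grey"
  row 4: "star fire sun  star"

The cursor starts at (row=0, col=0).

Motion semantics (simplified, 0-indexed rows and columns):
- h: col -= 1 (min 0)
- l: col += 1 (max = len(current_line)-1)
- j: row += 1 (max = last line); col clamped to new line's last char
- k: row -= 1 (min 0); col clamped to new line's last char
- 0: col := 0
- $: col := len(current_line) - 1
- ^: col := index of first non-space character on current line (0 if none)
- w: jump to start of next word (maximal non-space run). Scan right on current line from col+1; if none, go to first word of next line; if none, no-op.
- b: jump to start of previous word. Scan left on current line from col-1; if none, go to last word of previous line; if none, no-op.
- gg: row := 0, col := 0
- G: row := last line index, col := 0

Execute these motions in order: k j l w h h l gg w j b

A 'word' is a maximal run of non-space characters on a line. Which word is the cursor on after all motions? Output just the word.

After 1 (k): row=0 col=0 char='c'
After 2 (j): row=1 col=0 char='c'
After 3 (l): row=1 col=1 char='a'
After 4 (w): row=1 col=5 char='b'
After 5 (h): row=1 col=4 char='_'
After 6 (h): row=1 col=3 char='_'
After 7 (l): row=1 col=4 char='_'
After 8 (gg): row=0 col=0 char='c'
After 9 (w): row=0 col=4 char='w'
After 10 (j): row=1 col=4 char='_'
After 11 (b): row=1 col=0 char='c'

Answer: cat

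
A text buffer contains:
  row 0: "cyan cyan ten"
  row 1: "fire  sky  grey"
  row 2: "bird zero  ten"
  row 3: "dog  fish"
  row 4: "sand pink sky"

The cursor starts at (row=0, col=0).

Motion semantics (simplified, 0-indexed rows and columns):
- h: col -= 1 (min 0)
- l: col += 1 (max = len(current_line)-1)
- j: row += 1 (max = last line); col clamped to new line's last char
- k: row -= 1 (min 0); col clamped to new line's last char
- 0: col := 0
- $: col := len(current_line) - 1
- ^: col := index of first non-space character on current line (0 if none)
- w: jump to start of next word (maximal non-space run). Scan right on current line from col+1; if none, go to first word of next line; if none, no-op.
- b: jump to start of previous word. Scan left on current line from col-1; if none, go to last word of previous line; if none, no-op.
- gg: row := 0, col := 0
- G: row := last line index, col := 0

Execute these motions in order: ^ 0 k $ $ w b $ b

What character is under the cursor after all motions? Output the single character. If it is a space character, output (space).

After 1 (^): row=0 col=0 char='c'
After 2 (0): row=0 col=0 char='c'
After 3 (k): row=0 col=0 char='c'
After 4 ($): row=0 col=12 char='n'
After 5 ($): row=0 col=12 char='n'
After 6 (w): row=1 col=0 char='f'
After 7 (b): row=0 col=10 char='t'
After 8 ($): row=0 col=12 char='n'
After 9 (b): row=0 col=10 char='t'

Answer: t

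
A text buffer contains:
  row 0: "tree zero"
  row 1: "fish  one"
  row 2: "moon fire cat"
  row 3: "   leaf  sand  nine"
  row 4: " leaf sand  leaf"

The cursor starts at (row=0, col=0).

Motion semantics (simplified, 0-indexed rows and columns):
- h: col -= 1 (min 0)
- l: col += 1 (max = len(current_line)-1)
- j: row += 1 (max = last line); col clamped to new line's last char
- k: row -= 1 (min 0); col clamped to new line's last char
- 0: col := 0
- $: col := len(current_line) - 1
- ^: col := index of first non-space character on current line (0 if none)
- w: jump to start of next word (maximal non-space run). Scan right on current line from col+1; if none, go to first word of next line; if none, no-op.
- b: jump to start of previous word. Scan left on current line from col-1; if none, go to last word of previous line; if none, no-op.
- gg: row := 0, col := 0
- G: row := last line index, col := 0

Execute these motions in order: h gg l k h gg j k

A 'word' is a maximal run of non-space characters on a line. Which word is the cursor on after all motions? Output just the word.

After 1 (h): row=0 col=0 char='t'
After 2 (gg): row=0 col=0 char='t'
After 3 (l): row=0 col=1 char='r'
After 4 (k): row=0 col=1 char='r'
After 5 (h): row=0 col=0 char='t'
After 6 (gg): row=0 col=0 char='t'
After 7 (j): row=1 col=0 char='f'
After 8 (k): row=0 col=0 char='t'

Answer: tree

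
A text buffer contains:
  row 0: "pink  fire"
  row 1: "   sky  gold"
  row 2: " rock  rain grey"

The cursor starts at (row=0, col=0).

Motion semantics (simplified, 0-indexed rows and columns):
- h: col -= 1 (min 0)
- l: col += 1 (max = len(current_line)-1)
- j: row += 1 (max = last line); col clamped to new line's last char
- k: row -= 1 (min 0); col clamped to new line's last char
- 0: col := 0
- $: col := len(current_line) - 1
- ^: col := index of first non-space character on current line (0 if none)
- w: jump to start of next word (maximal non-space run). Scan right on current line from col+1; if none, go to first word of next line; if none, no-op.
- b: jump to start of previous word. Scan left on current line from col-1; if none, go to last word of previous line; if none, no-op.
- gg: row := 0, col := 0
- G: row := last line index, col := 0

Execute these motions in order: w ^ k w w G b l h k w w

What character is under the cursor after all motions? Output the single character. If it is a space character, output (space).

Answer: g

Derivation:
After 1 (w): row=0 col=6 char='f'
After 2 (^): row=0 col=0 char='p'
After 3 (k): row=0 col=0 char='p'
After 4 (w): row=0 col=6 char='f'
After 5 (w): row=1 col=3 char='s'
After 6 (G): row=2 col=0 char='_'
After 7 (b): row=1 col=8 char='g'
After 8 (l): row=1 col=9 char='o'
After 9 (h): row=1 col=8 char='g'
After 10 (k): row=0 col=8 char='r'
After 11 (w): row=1 col=3 char='s'
After 12 (w): row=1 col=8 char='g'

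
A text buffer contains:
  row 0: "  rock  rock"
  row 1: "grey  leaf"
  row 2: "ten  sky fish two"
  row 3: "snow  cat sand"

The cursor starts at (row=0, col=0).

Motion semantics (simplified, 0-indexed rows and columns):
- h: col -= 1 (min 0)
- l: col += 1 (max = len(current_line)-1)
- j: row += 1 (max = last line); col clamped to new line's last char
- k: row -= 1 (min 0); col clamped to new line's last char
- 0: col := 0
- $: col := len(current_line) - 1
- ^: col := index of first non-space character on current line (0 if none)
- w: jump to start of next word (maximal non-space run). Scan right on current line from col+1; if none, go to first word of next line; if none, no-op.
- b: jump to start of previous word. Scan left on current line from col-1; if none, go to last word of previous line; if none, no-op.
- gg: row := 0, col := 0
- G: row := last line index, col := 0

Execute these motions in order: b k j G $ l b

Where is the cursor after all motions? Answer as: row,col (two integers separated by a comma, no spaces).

After 1 (b): row=0 col=0 char='_'
After 2 (k): row=0 col=0 char='_'
After 3 (j): row=1 col=0 char='g'
After 4 (G): row=3 col=0 char='s'
After 5 ($): row=3 col=13 char='d'
After 6 (l): row=3 col=13 char='d'
After 7 (b): row=3 col=10 char='s'

Answer: 3,10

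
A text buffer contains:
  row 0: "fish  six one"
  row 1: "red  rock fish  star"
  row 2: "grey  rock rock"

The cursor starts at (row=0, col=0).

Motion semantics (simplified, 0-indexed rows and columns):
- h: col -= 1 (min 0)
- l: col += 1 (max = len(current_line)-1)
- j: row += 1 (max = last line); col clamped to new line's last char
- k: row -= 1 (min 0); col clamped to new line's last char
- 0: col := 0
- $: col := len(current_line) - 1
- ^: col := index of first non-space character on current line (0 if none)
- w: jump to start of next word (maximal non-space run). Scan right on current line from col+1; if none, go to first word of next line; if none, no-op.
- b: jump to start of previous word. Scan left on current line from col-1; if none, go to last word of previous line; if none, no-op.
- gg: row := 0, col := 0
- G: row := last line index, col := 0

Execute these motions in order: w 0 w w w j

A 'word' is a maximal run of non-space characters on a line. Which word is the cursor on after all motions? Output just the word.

Answer: grey

Derivation:
After 1 (w): row=0 col=6 char='s'
After 2 (0): row=0 col=0 char='f'
After 3 (w): row=0 col=6 char='s'
After 4 (w): row=0 col=10 char='o'
After 5 (w): row=1 col=0 char='r'
After 6 (j): row=2 col=0 char='g'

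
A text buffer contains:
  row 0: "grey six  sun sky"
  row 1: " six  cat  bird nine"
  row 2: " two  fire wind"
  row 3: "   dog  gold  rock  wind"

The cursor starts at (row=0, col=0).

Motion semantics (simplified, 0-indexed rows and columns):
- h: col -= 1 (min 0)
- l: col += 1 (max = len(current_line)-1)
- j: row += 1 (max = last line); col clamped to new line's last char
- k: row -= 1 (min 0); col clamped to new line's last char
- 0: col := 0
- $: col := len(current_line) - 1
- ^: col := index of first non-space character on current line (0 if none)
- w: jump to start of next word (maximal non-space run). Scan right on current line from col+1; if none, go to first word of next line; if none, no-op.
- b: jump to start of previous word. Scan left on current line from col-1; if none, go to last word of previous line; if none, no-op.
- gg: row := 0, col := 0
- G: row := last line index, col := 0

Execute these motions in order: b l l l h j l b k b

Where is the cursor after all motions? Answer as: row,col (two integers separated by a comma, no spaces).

After 1 (b): row=0 col=0 char='g'
After 2 (l): row=0 col=1 char='r'
After 3 (l): row=0 col=2 char='e'
After 4 (l): row=0 col=3 char='y'
After 5 (h): row=0 col=2 char='e'
After 6 (j): row=1 col=2 char='i'
After 7 (l): row=1 col=3 char='x'
After 8 (b): row=1 col=1 char='s'
After 9 (k): row=0 col=1 char='r'
After 10 (b): row=0 col=0 char='g'

Answer: 0,0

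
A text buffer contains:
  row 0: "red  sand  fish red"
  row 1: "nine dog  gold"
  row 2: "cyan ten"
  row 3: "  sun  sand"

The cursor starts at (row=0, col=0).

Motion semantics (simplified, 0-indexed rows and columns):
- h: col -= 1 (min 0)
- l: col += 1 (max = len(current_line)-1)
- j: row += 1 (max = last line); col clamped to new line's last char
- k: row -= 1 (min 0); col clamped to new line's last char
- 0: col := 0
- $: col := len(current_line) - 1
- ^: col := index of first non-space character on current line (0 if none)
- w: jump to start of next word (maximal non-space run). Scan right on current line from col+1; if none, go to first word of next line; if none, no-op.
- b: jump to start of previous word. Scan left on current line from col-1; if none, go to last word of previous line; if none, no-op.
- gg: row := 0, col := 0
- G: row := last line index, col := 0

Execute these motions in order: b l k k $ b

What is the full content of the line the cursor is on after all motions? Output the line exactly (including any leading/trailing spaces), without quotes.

Answer: red  sand  fish red

Derivation:
After 1 (b): row=0 col=0 char='r'
After 2 (l): row=0 col=1 char='e'
After 3 (k): row=0 col=1 char='e'
After 4 (k): row=0 col=1 char='e'
After 5 ($): row=0 col=18 char='d'
After 6 (b): row=0 col=16 char='r'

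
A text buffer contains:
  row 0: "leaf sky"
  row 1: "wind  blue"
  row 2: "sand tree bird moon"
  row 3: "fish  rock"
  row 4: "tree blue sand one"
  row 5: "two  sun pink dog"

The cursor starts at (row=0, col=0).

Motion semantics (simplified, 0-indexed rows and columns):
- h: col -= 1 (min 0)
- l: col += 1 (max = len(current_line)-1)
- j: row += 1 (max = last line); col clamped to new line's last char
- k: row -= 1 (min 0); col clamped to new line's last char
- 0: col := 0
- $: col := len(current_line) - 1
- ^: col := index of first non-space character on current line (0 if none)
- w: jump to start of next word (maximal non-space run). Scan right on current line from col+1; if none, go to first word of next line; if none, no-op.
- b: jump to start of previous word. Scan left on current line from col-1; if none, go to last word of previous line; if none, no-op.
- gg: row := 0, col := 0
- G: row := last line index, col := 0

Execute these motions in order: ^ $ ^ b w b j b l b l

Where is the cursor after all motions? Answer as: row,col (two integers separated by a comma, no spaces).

Answer: 0,6

Derivation:
After 1 (^): row=0 col=0 char='l'
After 2 ($): row=0 col=7 char='y'
After 3 (^): row=0 col=0 char='l'
After 4 (b): row=0 col=0 char='l'
After 5 (w): row=0 col=5 char='s'
After 6 (b): row=0 col=0 char='l'
After 7 (j): row=1 col=0 char='w'
After 8 (b): row=0 col=5 char='s'
After 9 (l): row=0 col=6 char='k'
After 10 (b): row=0 col=5 char='s'
After 11 (l): row=0 col=6 char='k'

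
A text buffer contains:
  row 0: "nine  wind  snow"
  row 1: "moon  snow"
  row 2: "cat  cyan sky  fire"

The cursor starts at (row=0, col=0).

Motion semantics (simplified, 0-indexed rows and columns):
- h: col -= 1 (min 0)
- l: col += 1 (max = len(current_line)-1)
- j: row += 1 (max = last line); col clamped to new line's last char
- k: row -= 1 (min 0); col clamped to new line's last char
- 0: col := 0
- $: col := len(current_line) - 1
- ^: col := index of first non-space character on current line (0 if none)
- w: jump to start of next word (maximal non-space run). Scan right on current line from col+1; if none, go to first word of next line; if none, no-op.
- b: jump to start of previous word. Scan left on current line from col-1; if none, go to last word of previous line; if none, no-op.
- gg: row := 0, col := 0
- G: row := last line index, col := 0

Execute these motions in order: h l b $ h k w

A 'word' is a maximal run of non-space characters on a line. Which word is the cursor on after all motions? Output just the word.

Answer: moon

Derivation:
After 1 (h): row=0 col=0 char='n'
After 2 (l): row=0 col=1 char='i'
After 3 (b): row=0 col=0 char='n'
After 4 ($): row=0 col=15 char='w'
After 5 (h): row=0 col=14 char='o'
After 6 (k): row=0 col=14 char='o'
After 7 (w): row=1 col=0 char='m'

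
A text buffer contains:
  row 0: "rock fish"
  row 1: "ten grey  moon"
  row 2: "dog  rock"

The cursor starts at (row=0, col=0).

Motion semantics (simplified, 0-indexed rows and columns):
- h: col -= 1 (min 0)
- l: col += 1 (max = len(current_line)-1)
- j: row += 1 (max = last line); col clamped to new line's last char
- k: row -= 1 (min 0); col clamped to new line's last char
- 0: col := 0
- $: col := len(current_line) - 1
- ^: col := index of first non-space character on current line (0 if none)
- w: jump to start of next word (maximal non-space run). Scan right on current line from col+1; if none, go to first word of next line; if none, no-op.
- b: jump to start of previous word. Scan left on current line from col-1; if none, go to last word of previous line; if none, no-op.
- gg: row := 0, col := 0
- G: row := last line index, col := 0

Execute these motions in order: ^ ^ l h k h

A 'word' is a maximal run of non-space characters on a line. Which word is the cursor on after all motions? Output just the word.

After 1 (^): row=0 col=0 char='r'
After 2 (^): row=0 col=0 char='r'
After 3 (l): row=0 col=1 char='o'
After 4 (h): row=0 col=0 char='r'
After 5 (k): row=0 col=0 char='r'
After 6 (h): row=0 col=0 char='r'

Answer: rock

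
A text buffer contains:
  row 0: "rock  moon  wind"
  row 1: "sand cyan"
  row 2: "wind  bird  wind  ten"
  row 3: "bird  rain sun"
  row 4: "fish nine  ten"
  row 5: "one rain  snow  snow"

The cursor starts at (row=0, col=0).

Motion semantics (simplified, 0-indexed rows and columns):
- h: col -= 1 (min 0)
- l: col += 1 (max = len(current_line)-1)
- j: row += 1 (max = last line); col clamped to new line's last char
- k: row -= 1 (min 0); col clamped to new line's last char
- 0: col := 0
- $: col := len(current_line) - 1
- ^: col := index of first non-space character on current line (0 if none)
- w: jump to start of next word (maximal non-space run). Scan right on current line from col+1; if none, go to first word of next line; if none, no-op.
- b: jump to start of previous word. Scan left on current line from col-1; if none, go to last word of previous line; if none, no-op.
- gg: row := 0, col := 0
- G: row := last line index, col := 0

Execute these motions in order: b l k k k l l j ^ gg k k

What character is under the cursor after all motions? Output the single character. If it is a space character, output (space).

Answer: r

Derivation:
After 1 (b): row=0 col=0 char='r'
After 2 (l): row=0 col=1 char='o'
After 3 (k): row=0 col=1 char='o'
After 4 (k): row=0 col=1 char='o'
After 5 (k): row=0 col=1 char='o'
After 6 (l): row=0 col=2 char='c'
After 7 (l): row=0 col=3 char='k'
After 8 (j): row=1 col=3 char='d'
After 9 (^): row=1 col=0 char='s'
After 10 (gg): row=0 col=0 char='r'
After 11 (k): row=0 col=0 char='r'
After 12 (k): row=0 col=0 char='r'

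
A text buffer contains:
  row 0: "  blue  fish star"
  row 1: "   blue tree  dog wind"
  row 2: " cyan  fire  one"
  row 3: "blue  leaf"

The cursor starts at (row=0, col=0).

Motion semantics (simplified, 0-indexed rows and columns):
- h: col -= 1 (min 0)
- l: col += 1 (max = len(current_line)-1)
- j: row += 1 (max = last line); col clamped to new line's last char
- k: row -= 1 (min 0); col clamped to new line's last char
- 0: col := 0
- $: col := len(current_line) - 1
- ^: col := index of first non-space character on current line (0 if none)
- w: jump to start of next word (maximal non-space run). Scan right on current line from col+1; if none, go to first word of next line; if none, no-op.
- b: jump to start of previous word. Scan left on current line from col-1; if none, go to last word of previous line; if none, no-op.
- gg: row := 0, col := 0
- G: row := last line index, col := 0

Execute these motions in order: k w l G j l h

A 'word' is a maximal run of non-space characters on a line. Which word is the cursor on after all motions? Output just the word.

Answer: blue

Derivation:
After 1 (k): row=0 col=0 char='_'
After 2 (w): row=0 col=2 char='b'
After 3 (l): row=0 col=3 char='l'
After 4 (G): row=3 col=0 char='b'
After 5 (j): row=3 col=0 char='b'
After 6 (l): row=3 col=1 char='l'
After 7 (h): row=3 col=0 char='b'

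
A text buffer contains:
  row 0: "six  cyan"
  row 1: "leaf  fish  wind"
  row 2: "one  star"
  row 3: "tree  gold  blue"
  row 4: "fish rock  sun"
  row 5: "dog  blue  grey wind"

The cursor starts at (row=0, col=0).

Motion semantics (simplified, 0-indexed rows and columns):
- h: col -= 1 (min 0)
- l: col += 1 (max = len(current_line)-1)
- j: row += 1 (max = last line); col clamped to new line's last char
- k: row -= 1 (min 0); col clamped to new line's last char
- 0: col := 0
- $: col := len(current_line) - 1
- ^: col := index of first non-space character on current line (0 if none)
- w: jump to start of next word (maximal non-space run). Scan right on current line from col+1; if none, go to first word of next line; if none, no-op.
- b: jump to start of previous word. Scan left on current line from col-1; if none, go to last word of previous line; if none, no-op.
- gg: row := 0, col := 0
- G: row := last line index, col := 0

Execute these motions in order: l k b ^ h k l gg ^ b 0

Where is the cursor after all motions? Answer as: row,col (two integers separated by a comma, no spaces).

After 1 (l): row=0 col=1 char='i'
After 2 (k): row=0 col=1 char='i'
After 3 (b): row=0 col=0 char='s'
After 4 (^): row=0 col=0 char='s'
After 5 (h): row=0 col=0 char='s'
After 6 (k): row=0 col=0 char='s'
After 7 (l): row=0 col=1 char='i'
After 8 (gg): row=0 col=0 char='s'
After 9 (^): row=0 col=0 char='s'
After 10 (b): row=0 col=0 char='s'
After 11 (0): row=0 col=0 char='s'

Answer: 0,0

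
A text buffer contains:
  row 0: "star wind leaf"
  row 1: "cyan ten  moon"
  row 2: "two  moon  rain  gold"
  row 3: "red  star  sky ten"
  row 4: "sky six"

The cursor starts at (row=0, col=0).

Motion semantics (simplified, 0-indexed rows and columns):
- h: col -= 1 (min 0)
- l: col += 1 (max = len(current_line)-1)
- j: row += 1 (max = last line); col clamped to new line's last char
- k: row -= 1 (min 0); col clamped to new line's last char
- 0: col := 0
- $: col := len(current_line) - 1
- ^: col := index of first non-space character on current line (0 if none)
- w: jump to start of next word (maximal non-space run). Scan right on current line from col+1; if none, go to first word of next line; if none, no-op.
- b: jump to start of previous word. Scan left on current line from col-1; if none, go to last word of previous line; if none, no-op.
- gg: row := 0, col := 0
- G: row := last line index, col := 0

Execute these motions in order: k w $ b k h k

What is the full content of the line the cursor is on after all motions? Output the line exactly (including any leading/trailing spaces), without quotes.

Answer: star wind leaf

Derivation:
After 1 (k): row=0 col=0 char='s'
After 2 (w): row=0 col=5 char='w'
After 3 ($): row=0 col=13 char='f'
After 4 (b): row=0 col=10 char='l'
After 5 (k): row=0 col=10 char='l'
After 6 (h): row=0 col=9 char='_'
After 7 (k): row=0 col=9 char='_'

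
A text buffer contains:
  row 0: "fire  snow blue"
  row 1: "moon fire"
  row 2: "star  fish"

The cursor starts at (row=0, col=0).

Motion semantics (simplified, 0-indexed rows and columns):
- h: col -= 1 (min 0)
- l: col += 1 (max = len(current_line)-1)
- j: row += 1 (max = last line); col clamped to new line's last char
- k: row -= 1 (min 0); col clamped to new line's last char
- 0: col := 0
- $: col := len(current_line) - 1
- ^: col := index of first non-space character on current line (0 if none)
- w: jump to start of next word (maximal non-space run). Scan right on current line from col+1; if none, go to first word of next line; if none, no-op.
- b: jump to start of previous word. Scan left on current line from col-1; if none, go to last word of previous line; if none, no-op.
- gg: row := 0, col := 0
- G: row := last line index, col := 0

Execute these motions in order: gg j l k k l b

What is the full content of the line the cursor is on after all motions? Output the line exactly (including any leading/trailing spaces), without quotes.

After 1 (gg): row=0 col=0 char='f'
After 2 (j): row=1 col=0 char='m'
After 3 (l): row=1 col=1 char='o'
After 4 (k): row=0 col=1 char='i'
After 5 (k): row=0 col=1 char='i'
After 6 (l): row=0 col=2 char='r'
After 7 (b): row=0 col=0 char='f'

Answer: fire  snow blue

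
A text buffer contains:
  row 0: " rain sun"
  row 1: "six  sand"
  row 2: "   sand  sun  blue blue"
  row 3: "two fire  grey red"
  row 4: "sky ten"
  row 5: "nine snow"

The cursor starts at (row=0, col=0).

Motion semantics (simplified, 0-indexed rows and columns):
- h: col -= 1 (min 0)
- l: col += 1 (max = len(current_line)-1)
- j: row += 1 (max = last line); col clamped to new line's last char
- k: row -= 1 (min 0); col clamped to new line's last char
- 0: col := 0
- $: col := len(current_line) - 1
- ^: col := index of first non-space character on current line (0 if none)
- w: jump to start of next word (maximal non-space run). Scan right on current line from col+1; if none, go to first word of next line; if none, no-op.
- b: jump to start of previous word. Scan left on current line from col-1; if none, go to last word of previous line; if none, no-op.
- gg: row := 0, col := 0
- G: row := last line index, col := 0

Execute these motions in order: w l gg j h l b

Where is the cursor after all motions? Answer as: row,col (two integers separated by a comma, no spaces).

Answer: 1,0

Derivation:
After 1 (w): row=0 col=1 char='r'
After 2 (l): row=0 col=2 char='a'
After 3 (gg): row=0 col=0 char='_'
After 4 (j): row=1 col=0 char='s'
After 5 (h): row=1 col=0 char='s'
After 6 (l): row=1 col=1 char='i'
After 7 (b): row=1 col=0 char='s'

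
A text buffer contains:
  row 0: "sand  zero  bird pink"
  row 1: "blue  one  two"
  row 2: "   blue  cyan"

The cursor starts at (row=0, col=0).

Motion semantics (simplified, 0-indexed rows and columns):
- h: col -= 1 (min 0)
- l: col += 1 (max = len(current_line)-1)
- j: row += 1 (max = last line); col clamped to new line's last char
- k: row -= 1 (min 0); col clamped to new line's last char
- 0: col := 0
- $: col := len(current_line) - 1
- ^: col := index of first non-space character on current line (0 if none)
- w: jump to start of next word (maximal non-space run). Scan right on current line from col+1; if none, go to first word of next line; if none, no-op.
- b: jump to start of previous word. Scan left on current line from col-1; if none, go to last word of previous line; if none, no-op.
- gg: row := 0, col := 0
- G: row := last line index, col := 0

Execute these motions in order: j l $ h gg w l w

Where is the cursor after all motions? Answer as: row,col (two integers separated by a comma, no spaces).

Answer: 0,12

Derivation:
After 1 (j): row=1 col=0 char='b'
After 2 (l): row=1 col=1 char='l'
After 3 ($): row=1 col=13 char='o'
After 4 (h): row=1 col=12 char='w'
After 5 (gg): row=0 col=0 char='s'
After 6 (w): row=0 col=6 char='z'
After 7 (l): row=0 col=7 char='e'
After 8 (w): row=0 col=12 char='b'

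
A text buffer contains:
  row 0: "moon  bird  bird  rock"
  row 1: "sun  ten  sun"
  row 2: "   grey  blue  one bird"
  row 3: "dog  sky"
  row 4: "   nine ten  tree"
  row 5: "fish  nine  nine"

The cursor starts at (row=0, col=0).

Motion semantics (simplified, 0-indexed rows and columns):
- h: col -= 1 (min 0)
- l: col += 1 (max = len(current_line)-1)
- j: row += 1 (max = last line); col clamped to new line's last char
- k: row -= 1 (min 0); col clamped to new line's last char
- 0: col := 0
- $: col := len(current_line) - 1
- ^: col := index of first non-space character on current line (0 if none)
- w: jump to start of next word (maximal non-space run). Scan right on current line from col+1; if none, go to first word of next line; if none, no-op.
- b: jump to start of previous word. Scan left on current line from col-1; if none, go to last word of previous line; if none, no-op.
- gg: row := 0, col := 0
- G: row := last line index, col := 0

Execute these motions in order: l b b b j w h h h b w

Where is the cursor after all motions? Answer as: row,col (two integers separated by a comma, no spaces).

After 1 (l): row=0 col=1 char='o'
After 2 (b): row=0 col=0 char='m'
After 3 (b): row=0 col=0 char='m'
After 4 (b): row=0 col=0 char='m'
After 5 (j): row=1 col=0 char='s'
After 6 (w): row=1 col=5 char='t'
After 7 (h): row=1 col=4 char='_'
After 8 (h): row=1 col=3 char='_'
After 9 (h): row=1 col=2 char='n'
After 10 (b): row=1 col=0 char='s'
After 11 (w): row=1 col=5 char='t'

Answer: 1,5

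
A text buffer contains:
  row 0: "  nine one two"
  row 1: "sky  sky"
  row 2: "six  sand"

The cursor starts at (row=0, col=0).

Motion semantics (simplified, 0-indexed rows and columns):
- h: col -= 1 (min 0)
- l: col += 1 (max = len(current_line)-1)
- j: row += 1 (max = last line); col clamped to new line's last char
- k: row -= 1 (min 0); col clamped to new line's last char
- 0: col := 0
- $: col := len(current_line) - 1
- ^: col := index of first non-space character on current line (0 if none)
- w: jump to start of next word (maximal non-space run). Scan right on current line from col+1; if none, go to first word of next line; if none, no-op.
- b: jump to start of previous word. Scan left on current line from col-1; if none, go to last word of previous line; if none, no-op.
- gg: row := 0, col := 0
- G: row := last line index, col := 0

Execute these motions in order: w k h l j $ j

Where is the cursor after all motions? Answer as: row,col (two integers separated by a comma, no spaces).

After 1 (w): row=0 col=2 char='n'
After 2 (k): row=0 col=2 char='n'
After 3 (h): row=0 col=1 char='_'
After 4 (l): row=0 col=2 char='n'
After 5 (j): row=1 col=2 char='y'
After 6 ($): row=1 col=7 char='y'
After 7 (j): row=2 col=7 char='n'

Answer: 2,7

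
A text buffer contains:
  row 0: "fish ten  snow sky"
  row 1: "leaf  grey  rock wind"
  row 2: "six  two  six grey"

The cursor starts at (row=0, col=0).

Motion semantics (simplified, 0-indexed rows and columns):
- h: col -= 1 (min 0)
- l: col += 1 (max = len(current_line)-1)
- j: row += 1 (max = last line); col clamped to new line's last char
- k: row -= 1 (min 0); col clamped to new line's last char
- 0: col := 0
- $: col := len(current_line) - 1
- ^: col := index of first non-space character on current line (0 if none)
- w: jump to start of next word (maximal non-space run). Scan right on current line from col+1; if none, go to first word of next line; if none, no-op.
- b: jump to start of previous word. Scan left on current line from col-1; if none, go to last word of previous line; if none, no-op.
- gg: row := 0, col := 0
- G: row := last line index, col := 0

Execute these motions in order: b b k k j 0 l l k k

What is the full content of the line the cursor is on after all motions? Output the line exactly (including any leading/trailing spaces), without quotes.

After 1 (b): row=0 col=0 char='f'
After 2 (b): row=0 col=0 char='f'
After 3 (k): row=0 col=0 char='f'
After 4 (k): row=0 col=0 char='f'
After 5 (j): row=1 col=0 char='l'
After 6 (0): row=1 col=0 char='l'
After 7 (l): row=1 col=1 char='e'
After 8 (l): row=1 col=2 char='a'
After 9 (k): row=0 col=2 char='s'
After 10 (k): row=0 col=2 char='s'

Answer: fish ten  snow sky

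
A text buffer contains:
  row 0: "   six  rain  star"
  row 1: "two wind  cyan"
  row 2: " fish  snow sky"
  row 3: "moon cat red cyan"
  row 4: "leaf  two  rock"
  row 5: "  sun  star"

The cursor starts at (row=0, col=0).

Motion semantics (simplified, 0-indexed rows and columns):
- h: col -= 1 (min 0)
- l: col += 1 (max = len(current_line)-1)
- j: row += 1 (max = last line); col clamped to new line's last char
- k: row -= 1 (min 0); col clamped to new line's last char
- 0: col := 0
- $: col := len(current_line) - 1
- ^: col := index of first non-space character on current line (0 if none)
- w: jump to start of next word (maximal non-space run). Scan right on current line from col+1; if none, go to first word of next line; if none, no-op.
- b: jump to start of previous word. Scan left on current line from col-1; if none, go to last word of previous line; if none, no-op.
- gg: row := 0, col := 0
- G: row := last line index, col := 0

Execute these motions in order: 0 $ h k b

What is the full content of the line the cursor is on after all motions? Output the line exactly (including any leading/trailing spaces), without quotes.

Answer:    six  rain  star

Derivation:
After 1 (0): row=0 col=0 char='_'
After 2 ($): row=0 col=17 char='r'
After 3 (h): row=0 col=16 char='a'
After 4 (k): row=0 col=16 char='a'
After 5 (b): row=0 col=14 char='s'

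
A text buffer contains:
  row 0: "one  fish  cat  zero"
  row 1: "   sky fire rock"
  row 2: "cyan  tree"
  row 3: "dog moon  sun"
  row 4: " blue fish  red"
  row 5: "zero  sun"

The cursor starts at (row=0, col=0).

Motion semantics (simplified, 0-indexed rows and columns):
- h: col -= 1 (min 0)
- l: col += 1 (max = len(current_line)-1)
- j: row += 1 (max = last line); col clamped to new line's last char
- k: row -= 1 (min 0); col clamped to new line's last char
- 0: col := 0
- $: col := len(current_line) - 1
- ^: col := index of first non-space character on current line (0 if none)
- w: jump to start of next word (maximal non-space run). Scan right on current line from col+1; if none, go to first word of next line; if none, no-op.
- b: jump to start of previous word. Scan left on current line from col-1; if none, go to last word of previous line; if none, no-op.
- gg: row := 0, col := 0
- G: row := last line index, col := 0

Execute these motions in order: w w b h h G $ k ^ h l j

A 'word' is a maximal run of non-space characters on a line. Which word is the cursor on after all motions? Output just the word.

Answer: zero

Derivation:
After 1 (w): row=0 col=5 char='f'
After 2 (w): row=0 col=11 char='c'
After 3 (b): row=0 col=5 char='f'
After 4 (h): row=0 col=4 char='_'
After 5 (h): row=0 col=3 char='_'
After 6 (G): row=5 col=0 char='z'
After 7 ($): row=5 col=8 char='n'
After 8 (k): row=4 col=8 char='s'
After 9 (^): row=4 col=1 char='b'
After 10 (h): row=4 col=0 char='_'
After 11 (l): row=4 col=1 char='b'
After 12 (j): row=5 col=1 char='e'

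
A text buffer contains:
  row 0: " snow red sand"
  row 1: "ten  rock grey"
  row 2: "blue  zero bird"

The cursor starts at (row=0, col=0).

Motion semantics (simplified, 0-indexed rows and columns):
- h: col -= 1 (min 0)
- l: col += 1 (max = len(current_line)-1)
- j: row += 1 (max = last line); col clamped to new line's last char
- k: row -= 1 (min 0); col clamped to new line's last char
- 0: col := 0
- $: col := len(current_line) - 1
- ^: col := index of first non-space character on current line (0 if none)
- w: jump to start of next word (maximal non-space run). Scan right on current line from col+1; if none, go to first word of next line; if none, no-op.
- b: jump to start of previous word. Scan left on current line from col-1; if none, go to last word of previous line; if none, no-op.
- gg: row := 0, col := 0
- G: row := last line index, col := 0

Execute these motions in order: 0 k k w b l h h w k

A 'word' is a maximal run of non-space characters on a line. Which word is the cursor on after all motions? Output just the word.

Answer: snow

Derivation:
After 1 (0): row=0 col=0 char='_'
After 2 (k): row=0 col=0 char='_'
After 3 (k): row=0 col=0 char='_'
After 4 (w): row=0 col=1 char='s'
After 5 (b): row=0 col=1 char='s'
After 6 (l): row=0 col=2 char='n'
After 7 (h): row=0 col=1 char='s'
After 8 (h): row=0 col=0 char='_'
After 9 (w): row=0 col=1 char='s'
After 10 (k): row=0 col=1 char='s'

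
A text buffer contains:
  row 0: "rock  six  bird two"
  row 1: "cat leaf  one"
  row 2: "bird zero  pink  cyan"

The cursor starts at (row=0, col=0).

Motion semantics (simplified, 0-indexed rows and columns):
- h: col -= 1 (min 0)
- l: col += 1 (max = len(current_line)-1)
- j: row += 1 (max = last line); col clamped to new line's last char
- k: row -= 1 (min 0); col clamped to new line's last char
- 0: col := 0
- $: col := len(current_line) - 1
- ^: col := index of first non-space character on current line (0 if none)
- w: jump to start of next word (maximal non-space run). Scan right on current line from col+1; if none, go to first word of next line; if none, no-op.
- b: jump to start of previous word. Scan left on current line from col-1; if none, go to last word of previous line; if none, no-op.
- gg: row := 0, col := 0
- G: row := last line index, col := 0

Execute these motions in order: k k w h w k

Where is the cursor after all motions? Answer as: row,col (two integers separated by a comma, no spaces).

After 1 (k): row=0 col=0 char='r'
After 2 (k): row=0 col=0 char='r'
After 3 (w): row=0 col=6 char='s'
After 4 (h): row=0 col=5 char='_'
After 5 (w): row=0 col=6 char='s'
After 6 (k): row=0 col=6 char='s'

Answer: 0,6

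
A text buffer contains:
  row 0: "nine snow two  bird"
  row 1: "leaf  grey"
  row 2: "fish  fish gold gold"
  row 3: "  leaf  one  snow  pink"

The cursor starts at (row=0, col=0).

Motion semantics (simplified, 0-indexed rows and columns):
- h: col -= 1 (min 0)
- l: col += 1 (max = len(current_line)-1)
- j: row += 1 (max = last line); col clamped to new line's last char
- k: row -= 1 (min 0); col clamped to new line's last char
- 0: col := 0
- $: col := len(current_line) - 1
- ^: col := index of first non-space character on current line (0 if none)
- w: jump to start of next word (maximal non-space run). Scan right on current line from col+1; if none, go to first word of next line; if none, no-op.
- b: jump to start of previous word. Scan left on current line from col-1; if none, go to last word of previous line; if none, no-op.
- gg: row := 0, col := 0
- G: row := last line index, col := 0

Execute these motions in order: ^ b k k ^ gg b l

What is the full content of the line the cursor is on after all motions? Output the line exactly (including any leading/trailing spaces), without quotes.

Answer: nine snow two  bird

Derivation:
After 1 (^): row=0 col=0 char='n'
After 2 (b): row=0 col=0 char='n'
After 3 (k): row=0 col=0 char='n'
After 4 (k): row=0 col=0 char='n'
After 5 (^): row=0 col=0 char='n'
After 6 (gg): row=0 col=0 char='n'
After 7 (b): row=0 col=0 char='n'
After 8 (l): row=0 col=1 char='i'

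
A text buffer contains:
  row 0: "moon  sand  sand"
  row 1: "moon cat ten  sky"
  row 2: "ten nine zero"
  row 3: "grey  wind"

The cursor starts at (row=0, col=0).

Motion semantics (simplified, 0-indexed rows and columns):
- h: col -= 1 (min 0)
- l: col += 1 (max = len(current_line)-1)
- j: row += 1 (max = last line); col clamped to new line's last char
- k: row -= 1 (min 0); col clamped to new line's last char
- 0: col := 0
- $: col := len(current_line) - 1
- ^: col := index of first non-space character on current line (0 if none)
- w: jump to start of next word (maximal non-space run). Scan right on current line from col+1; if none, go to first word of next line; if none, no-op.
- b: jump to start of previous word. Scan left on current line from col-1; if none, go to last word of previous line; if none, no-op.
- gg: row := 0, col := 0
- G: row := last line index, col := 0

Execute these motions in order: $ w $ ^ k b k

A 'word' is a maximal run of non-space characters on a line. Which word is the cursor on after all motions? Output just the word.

Answer: moon

Derivation:
After 1 ($): row=0 col=15 char='d'
After 2 (w): row=1 col=0 char='m'
After 3 ($): row=1 col=16 char='y'
After 4 (^): row=1 col=0 char='m'
After 5 (k): row=0 col=0 char='m'
After 6 (b): row=0 col=0 char='m'
After 7 (k): row=0 col=0 char='m'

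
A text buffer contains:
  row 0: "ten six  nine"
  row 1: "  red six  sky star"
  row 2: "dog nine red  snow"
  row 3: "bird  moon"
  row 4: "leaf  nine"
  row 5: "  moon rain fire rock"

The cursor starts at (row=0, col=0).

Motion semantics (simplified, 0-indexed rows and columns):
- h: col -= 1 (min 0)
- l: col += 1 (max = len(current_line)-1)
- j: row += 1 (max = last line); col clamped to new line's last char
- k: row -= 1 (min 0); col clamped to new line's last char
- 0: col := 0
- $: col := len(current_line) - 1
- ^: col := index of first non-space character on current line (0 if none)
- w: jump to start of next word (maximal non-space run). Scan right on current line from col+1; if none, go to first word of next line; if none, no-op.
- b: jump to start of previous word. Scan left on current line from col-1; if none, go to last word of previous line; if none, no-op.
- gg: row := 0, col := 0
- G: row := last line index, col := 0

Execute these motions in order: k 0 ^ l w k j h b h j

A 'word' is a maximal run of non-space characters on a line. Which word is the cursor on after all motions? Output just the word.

Answer: dog

Derivation:
After 1 (k): row=0 col=0 char='t'
After 2 (0): row=0 col=0 char='t'
After 3 (^): row=0 col=0 char='t'
After 4 (l): row=0 col=1 char='e'
After 5 (w): row=0 col=4 char='s'
After 6 (k): row=0 col=4 char='s'
After 7 (j): row=1 col=4 char='d'
After 8 (h): row=1 col=3 char='e'
After 9 (b): row=1 col=2 char='r'
After 10 (h): row=1 col=1 char='_'
After 11 (j): row=2 col=1 char='o'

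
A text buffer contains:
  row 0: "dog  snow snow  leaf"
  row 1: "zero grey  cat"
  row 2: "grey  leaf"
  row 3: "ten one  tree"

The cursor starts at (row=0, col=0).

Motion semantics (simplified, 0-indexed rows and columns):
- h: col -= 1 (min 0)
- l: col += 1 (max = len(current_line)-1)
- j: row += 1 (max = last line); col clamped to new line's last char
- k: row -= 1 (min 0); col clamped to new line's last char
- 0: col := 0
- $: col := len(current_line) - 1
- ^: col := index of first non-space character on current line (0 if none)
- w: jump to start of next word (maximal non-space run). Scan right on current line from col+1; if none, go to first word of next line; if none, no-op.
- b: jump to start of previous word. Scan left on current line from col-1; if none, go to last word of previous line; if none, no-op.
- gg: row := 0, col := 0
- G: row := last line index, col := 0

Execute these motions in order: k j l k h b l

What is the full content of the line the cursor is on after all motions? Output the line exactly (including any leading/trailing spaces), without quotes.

After 1 (k): row=0 col=0 char='d'
After 2 (j): row=1 col=0 char='z'
After 3 (l): row=1 col=1 char='e'
After 4 (k): row=0 col=1 char='o'
After 5 (h): row=0 col=0 char='d'
After 6 (b): row=0 col=0 char='d'
After 7 (l): row=0 col=1 char='o'

Answer: dog  snow snow  leaf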